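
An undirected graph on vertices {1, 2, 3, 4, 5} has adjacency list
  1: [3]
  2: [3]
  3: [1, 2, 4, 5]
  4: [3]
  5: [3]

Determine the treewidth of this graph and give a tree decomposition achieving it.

Treewidth 1.
Bags: B1 = {1, 3}  B2 = {3, 5}  B3 = {2, 3}  B4 = {3, 4}
Tree: B1–B2, B2–B3, B3–B4

The largest bag has 2 vertices, giving width 1; this decomposition certifies tw(G) ≤ 1. Since G has at least one edge (e.g. 1–3), it is not an edgeless graph, so tw(G) ≥ 1. The upper and lower bounds meet at 1, so that is the treewidth.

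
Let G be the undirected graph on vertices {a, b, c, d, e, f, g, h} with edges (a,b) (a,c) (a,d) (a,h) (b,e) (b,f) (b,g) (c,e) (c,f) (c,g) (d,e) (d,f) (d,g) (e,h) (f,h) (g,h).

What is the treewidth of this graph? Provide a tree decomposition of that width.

The largest bag has 5 vertices, giving width 4; this decomposition certifies tw(G) ≤ 4. For the lower bound: the 5 vertex sets {d,e}, {a,b}, {c,f}, {g}, {h} are disjoint, each induces a connected subgraph, and every pair is joined by at least one edge of G. Contracting each set to a single vertex therefore yields K_{5} as a minor, and since treewidth is minor-monotone, tw(G) ≥ tw(K_{5}) = 4. The upper and lower bounds meet at 4, so that is the treewidth.

Treewidth 4.
One such decomposition:
Bags: B1 = {a, d, e, f, g}  B2 = {a, b, e, f, g}  B3 = {a, c, e, f, g}  B4 = {a, e, f, g, h}
Tree: B1–B2, B2–B3, B3–B4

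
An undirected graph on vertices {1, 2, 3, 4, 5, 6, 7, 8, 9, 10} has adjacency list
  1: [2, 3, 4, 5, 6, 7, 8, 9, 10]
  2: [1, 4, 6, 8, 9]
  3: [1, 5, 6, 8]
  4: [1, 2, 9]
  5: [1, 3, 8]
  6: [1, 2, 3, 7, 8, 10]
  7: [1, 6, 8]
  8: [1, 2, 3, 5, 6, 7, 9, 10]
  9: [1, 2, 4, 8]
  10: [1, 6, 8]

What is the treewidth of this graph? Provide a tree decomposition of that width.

The largest bag has 4 vertices, giving width 3; this decomposition certifies tw(G) ≤ 3. On the other hand G contains the 4-clique {1, 2, 8, 9}. A clique must lie in a single bag of any decomposition, so no decomposition can have width below 3. Therefore the treewidth is 3.

Treewidth 3.
One such decomposition:
Bags: B1 = {1, 6, 7, 8}  B2 = {1, 2, 6, 8}  B3 = {1, 2, 8, 9}  B4 = {1, 2, 4, 9}  B5 = {1, 3, 6, 8}  B6 = {1, 3, 5, 8}  B7 = {1, 6, 8, 10}
Tree: B1–B2, B2–B3, B3–B4, B2–B5, B5–B6, B5–B7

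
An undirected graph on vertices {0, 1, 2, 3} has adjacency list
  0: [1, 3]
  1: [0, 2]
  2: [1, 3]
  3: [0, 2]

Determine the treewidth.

2

A width-2 tree decomposition is:
Bags: B1 = {0, 2, 3}  B2 = {0, 1, 2}
Tree: B1–B2
The largest bag has 3 vertices, giving width 2; this decomposition certifies tw(G) ≤ 2. The edges 0–3–2–1–0 form a cycle, so G is not a tree and its treewidth is at least 2. The upper and lower bounds meet at 2, so that is the treewidth.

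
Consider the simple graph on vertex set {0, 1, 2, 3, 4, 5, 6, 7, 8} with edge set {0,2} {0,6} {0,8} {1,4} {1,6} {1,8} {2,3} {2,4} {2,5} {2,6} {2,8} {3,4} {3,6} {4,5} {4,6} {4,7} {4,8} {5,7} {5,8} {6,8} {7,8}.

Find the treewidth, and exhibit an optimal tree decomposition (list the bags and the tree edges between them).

Treewidth 3.
One such decomposition:
Bags: B1 = {1, 4, 6, 8}  B2 = {2, 4, 6, 8}  B3 = {2, 4, 5, 8}  B4 = {0, 2, 6, 8}  B5 = {4, 5, 7, 8}  B6 = {2, 3, 4, 6}
Tree: B1–B2, B2–B3, B2–B4, B3–B5, B2–B6

The largest bag has 4 vertices, giving width 3; this decomposition certifies tw(G) ≤ 3. For the lower bound, the 4 vertices {0, 2, 6, 8} are pairwise adjacent, and any tree decomposition puts a clique entirely inside one bag — forcing width ≥ 3. The upper and lower bounds meet at 3, so that is the treewidth.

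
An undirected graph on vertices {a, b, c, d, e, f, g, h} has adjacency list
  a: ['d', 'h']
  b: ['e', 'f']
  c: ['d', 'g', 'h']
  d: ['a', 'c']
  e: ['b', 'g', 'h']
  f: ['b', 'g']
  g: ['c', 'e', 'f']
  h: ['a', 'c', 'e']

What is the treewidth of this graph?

2

A width-2 tree decomposition is:
Bags: B1 = {b, e, f}  B2 = {e, f, g}  B3 = {e, g, h}  B4 = {c, g, h}  B5 = {a, c, h}  B6 = {a, c, d}
Tree: B1–B2, B2–B3, B3–B4, B4–B5, B5–B6
Every bag has size at most 3, so the width is 3 − 1 = 2 and tw(G) ≤ 2. For the lower bound, G contains the cycle b–f–g–e–b, so G is not a forest; only forests have treewidth ≤ 1, hence tw(G) ≥ 2. Combining the bounds, tw(G) = 2.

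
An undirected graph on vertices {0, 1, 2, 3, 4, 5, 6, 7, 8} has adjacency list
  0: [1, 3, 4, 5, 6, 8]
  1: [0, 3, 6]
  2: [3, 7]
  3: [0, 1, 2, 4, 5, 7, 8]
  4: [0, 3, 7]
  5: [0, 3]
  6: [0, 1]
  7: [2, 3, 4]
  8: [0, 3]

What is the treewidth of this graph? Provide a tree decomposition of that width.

The largest bag has 3 vertices, giving width 2; this decomposition certifies tw(G) ≤ 2. On the other hand G contains the 3-clique {0, 3, 8}. A clique must lie in a single bag of any decomposition, so no decomposition can have width below 2. Therefore the treewidth is 2.

Treewidth 2.
One optimal decomposition is:
Bags: B1 = {0, 3, 4}  B2 = {0, 3, 8}  B3 = {3, 4, 7}  B4 = {2, 3, 7}  B5 = {0, 1, 3}  B6 = {0, 3, 5}  B7 = {0, 1, 6}
Tree: B1–B2, B1–B3, B3–B4, B1–B5, B2–B6, B5–B7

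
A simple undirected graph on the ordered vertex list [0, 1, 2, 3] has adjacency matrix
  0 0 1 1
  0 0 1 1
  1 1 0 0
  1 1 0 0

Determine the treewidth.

2

A width-2 tree decomposition is:
Bags: B1 = {0, 1, 2}  B2 = {0, 1, 3}
Tree: B1–B2
Every bag has size at most 3, so the width is 3 − 1 = 2 and tw(G) ≤ 2. For the lower bound, G contains the cycle 1–2–0–3–1, so G is not a forest; only forests have treewidth ≤ 1, hence tw(G) ≥ 2. Therefore the treewidth is 2.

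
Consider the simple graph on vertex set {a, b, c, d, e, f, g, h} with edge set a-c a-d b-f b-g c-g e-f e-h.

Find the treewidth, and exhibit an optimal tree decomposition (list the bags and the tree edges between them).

Treewidth 1.
One optimal decomposition is:
Bags: B1 = {a, d}  B2 = {a, c}  B3 = {c, g}  B4 = {b, g}  B5 = {b, f}  B6 = {e, f}  B7 = {e, h}
Tree: B1–B2, B2–B3, B3–B4, B4–B5, B5–B6, B6–B7

Every bag has size at most 2, so the width is 2 − 1 = 1 and tw(G) ≤ 1. Since G has at least one edge (e.g. d–a), it is not an edgeless graph, so tw(G) ≥ 1. Therefore the treewidth is 1.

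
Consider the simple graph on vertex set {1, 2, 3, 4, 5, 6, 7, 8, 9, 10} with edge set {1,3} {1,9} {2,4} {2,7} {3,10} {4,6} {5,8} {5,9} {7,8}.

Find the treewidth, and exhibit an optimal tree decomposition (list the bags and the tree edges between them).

Treewidth 1.
One such decomposition:
Bags: B1 = {4, 6}  B2 = {2, 4}  B3 = {2, 7}  B4 = {7, 8}  B5 = {5, 8}  B6 = {5, 9}  B7 = {1, 9}  B8 = {1, 3}  B9 = {3, 10}
Tree: B1–B2, B2–B3, B3–B4, B4–B5, B5–B6, B6–B7, B7–B8, B8–B9

Every bag has size at most 2, so the width is 2 − 1 = 1 and tw(G) ≤ 1. Since G has at least one edge (e.g. 6–4), it is not an edgeless graph, so tw(G) ≥ 1. The upper and lower bounds meet at 1, so that is the treewidth.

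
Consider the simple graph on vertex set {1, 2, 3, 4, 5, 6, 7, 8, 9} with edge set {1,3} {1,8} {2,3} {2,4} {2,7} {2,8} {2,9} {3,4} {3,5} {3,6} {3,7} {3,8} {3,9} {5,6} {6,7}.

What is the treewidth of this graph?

A width-2 tree decomposition is:
Bags: B1 = {2, 3, 7}  B2 = {3, 6, 7}  B3 = {2, 3, 4}  B4 = {3, 5, 6}  B5 = {2, 3, 8}  B6 = {2, 3, 9}  B7 = {1, 3, 8}
Tree: B1–B2, B1–B3, B2–B4, B1–B5, B3–B6, B5–B7
The largest bag has 3 vertices, giving width 2; this decomposition certifies tw(G) ≤ 2. For the lower bound, the 3 vertices {1, 3, 8} are pairwise adjacent, and any tree decomposition puts a clique entirely inside one bag — forcing width ≥ 2. Hence tw(G) = 2 exactly.

2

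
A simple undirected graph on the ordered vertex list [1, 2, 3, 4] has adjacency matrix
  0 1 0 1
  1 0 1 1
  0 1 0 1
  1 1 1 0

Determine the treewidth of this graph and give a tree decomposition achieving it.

Every bag has size at most 3, so the width is 3 − 1 = 2 and tw(G) ≤ 2. For the lower bound, the 3 vertices {1, 2, 4} are pairwise adjacent, and any tree decomposition puts a clique entirely inside one bag — forcing width ≥ 2. Therefore the treewidth is 2.

Treewidth 2.
Bags: B1 = {2, 3, 4}  B2 = {1, 2, 4}
Tree: B1–B2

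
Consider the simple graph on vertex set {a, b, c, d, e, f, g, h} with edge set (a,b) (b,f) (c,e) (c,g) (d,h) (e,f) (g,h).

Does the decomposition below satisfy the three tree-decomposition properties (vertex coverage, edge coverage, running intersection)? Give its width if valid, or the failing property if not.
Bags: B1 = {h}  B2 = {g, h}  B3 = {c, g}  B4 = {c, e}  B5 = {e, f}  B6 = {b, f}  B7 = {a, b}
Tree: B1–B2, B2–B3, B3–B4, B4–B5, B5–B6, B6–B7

No — vertex d appears in no bag.

A tree decomposition must satisfy three properties: every vertex lies in some bag; for every edge, both endpoints lie together in some bag; and for every vertex, the bags containing it form a connected subtree. Here vertex d appears in no bag, so the decomposition is invalid.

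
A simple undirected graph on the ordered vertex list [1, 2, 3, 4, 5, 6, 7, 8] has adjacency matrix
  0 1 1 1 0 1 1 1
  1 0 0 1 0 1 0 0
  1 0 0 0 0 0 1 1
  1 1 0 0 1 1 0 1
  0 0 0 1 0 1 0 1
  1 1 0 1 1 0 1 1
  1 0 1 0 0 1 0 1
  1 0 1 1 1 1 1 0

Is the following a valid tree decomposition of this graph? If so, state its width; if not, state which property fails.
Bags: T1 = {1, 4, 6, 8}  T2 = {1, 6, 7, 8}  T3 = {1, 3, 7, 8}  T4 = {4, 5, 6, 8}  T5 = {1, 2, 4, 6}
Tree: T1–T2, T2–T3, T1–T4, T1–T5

Yes; width 3.

Checking the three conditions: (i) the bags cover all of {1, 2, 3, 4, 5, 6, 7, 8}; (ii) for each edge, some bag contains both endpoints; (iii) the bags containing any fixed vertex form a subtree. All hold, so the decomposition is valid with width 4 − 1 = 3.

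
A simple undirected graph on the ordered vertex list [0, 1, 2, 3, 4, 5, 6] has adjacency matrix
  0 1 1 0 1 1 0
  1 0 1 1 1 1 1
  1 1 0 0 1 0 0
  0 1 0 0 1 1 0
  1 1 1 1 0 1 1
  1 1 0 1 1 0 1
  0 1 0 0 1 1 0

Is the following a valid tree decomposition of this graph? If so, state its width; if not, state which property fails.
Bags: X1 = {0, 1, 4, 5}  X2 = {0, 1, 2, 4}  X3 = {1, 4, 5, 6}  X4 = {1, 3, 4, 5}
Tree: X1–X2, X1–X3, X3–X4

Checking the three conditions: (i) the bags cover all of {0, 1, 2, 3, 4, 5, 6}; (ii) for each edge, some bag contains both endpoints; (iii) the bags containing any fixed vertex form a subtree. All hold, so the decomposition is valid with width 4 − 1 = 3.

Yes; width 3.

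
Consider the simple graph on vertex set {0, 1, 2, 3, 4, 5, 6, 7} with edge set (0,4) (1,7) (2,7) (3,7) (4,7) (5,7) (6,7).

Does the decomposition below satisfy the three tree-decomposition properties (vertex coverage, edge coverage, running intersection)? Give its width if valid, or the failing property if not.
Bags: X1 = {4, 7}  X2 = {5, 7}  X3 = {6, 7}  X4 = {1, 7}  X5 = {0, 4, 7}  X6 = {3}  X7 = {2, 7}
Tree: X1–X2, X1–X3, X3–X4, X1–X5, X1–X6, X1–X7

A tree decomposition must satisfy three properties: every vertex lies in some bag; for every edge, both endpoints lie together in some bag; and for every vertex, the bags containing it form a connected subtree. Here edge (7,3) lies in no bag, so the decomposition is invalid.

No — edge (7,3) lies in no bag.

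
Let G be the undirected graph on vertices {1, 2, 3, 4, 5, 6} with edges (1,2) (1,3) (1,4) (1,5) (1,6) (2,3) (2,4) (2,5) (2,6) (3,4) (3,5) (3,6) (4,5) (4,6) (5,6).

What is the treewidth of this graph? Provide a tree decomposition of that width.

A single bag containing all 6 vertices is trivially a valid decomposition of width 5. For the lower bound, the 6 vertices {1, 2, 3, 4, 5, 6} are pairwise adjacent, and any tree decomposition puts a clique entirely inside one bag — forcing width ≥ 5. Combining the bounds, tw(G) = 5.

Treewidth 5.
One such decomposition:
Bags: B1 = {1, 2, 3, 4, 5, 6}
Tree: (single bag)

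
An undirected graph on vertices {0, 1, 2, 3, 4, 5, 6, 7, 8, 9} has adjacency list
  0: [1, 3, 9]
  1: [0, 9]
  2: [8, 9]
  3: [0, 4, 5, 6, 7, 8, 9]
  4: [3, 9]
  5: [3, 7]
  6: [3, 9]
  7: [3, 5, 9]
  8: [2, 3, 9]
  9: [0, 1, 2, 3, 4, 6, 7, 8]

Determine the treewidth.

2

A width-2 tree decomposition is:
Bags: B1 = {3, 6, 9}  B2 = {3, 8, 9}  B3 = {3, 4, 9}  B4 = {2, 8, 9}  B5 = {3, 7, 9}  B6 = {0, 3, 9}  B7 = {3, 5, 7}  B8 = {0, 1, 9}
Tree: B1–B2, B1–B3, B2–B4, B3–B5, B1–B6, B5–B7, B6–B8
The largest bag has 3 vertices, giving width 2; this decomposition certifies tw(G) ≤ 2. For the lower bound, the 3 vertices {0, 1, 9} are pairwise adjacent, and any tree decomposition puts a clique entirely inside one bag — forcing width ≥ 2. Therefore the treewidth is 2.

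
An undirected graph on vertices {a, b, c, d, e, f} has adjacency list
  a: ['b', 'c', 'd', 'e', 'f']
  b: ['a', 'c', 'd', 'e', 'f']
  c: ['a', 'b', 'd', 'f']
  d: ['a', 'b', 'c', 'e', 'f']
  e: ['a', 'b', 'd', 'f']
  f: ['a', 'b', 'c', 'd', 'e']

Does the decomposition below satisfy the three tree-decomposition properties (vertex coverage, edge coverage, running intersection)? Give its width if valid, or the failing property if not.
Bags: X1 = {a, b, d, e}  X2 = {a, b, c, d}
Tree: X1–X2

No — vertex f appears in no bag.

A tree decomposition must satisfy three properties: every vertex lies in some bag; for every edge, both endpoints lie together in some bag; and for every vertex, the bags containing it form a connected subtree. Here vertex f appears in no bag, so the decomposition is invalid.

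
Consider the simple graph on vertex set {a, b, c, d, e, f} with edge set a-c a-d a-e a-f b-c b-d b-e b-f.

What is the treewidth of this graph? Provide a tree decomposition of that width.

Treewidth 2.
One such decomposition:
Bags: B1 = {a, b, c}  B2 = {a, b, d}  B3 = {a, b, e}  B4 = {a, b, f}
Tree: B1–B2, B2–B3, B3–B4

Each bag holds 3 vertices, so the decomposition has width 2, which upper-bounds the treewidth. Since c–a–d–b–c is a cycle in G, G is not acyclic. Forests are exactly the graphs of treewidth ≤ 1, so tw(G) ≥ 2. Hence tw(G) = 2 exactly.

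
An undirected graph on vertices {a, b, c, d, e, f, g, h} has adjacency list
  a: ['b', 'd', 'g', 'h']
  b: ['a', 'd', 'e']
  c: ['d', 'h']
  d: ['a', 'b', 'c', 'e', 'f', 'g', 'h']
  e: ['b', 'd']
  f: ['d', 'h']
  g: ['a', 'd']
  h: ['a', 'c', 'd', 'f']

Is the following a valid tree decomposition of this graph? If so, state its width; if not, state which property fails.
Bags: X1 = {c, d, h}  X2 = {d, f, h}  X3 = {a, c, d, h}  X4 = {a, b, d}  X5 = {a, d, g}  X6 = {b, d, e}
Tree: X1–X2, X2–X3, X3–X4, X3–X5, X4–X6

A tree decomposition must satisfy three properties: every vertex lies in some bag; for every edge, both endpoints lie together in some bag; and for every vertex, the bags containing it form a connected subtree. Here bags containing vertex c are not connected in the tree, so the decomposition is invalid.

No — bags containing vertex c are not connected in the tree.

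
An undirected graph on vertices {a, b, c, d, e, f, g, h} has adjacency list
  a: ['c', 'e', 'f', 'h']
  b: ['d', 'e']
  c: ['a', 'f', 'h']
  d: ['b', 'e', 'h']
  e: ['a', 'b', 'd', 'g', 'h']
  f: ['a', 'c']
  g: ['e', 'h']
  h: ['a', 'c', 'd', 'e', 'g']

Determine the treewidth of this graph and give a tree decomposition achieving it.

Treewidth 2.
One optimal decomposition is:
Bags: B1 = {d, e, h}  B2 = {a, e, h}  B3 = {a, c, h}  B4 = {b, d, e}  B5 = {e, g, h}  B6 = {a, c, f}
Tree: B1–B2, B2–B3, B1–B4, B1–B5, B3–B6

Every bag has size at most 3, so the width is 3 − 1 = 2 and tw(G) ≤ 2. Conversely, {d, e, h} is a clique of size 3, and the vertices of any clique must share a bag in every tree decomposition; so some bag has ≥ 3 vertices and tw(G) ≥ 2. Hence tw(G) = 2 exactly.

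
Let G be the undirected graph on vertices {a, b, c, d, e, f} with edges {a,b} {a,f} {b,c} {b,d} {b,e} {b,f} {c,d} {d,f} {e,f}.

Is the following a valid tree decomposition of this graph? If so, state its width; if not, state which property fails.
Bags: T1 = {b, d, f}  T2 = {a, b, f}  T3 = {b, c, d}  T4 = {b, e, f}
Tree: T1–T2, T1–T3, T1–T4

Every vertex of G appears in some bag (union = {a, b, c, d, e, f}); every edge is covered by a bag; and for each vertex v the set of bags containing v is connected in the bag tree. The decomposition is therefore valid. The largest bag has 3 vertices, so the width is 2.

Yes; width 2.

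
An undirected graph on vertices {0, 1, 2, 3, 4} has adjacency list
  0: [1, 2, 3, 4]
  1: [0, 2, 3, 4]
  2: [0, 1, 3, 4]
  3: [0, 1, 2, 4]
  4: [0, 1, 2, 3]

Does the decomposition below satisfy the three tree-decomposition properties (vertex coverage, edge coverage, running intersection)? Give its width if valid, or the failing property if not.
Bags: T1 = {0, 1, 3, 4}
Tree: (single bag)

A tree decomposition must satisfy three properties: every vertex lies in some bag; for every edge, both endpoints lie together in some bag; and for every vertex, the bags containing it form a connected subtree. Here vertex 2 appears in no bag, so the decomposition is invalid.

No — vertex 2 appears in no bag.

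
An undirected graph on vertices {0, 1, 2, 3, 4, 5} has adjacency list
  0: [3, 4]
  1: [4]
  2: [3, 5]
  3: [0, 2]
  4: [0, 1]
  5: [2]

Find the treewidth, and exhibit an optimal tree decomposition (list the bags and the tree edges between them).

Treewidth 1.
Bags: B1 = {2, 5}  B2 = {2, 3}  B3 = {0, 3}  B4 = {0, 4}  B5 = {1, 4}
Tree: B1–B2, B2–B3, B3–B4, B4–B5

Every bag has size at most 2, so the width is 2 − 1 = 1 and tw(G) ≤ 1. G has an edge, so its treewidth is at least 1. Therefore the treewidth is 1.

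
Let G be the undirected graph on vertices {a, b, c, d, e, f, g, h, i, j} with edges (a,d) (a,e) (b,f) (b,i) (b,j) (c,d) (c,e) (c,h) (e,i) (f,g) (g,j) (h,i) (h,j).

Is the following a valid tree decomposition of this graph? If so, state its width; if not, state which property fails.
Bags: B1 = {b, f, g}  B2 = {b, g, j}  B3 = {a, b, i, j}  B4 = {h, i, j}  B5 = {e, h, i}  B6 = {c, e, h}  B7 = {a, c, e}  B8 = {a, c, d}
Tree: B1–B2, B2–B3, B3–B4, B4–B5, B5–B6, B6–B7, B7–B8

No — bags containing vertex a are not connected in the tree.

A tree decomposition must satisfy three properties: every vertex lies in some bag; for every edge, both endpoints lie together in some bag; and for every vertex, the bags containing it form a connected subtree. Here bags containing vertex a are not connected in the tree, so the decomposition is invalid.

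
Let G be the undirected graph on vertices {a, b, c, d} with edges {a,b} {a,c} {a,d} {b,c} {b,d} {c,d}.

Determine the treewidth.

3

A width-3 tree decomposition is:
Bags: B1 = {a, b, c, d}
Tree: (single bag)
A single bag containing all 4 vertices is trivially a valid decomposition of width 3. Conversely, {a, b, c, d} is a clique of size 4, and the vertices of any clique must share a bag in every tree decomposition; so some bag has ≥ 4 vertices and tw(G) ≥ 3. Hence tw(G) = 3 exactly.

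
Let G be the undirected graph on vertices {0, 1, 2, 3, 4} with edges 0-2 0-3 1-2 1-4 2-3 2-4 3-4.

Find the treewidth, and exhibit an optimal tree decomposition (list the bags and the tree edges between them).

Treewidth 2.
Bags: B1 = {2, 3, 4}  B2 = {1, 2, 4}  B3 = {0, 2, 3}
Tree: B1–B2, B1–B3

Every bag has size at most 3, so the width is 3 − 1 = 2 and tw(G) ≤ 2. Conversely, {1, 2, 4} is a clique of size 3, and the vertices of any clique must share a bag in every tree decomposition; so some bag has ≥ 3 vertices and tw(G) ≥ 2. The upper and lower bounds meet at 2, so that is the treewidth.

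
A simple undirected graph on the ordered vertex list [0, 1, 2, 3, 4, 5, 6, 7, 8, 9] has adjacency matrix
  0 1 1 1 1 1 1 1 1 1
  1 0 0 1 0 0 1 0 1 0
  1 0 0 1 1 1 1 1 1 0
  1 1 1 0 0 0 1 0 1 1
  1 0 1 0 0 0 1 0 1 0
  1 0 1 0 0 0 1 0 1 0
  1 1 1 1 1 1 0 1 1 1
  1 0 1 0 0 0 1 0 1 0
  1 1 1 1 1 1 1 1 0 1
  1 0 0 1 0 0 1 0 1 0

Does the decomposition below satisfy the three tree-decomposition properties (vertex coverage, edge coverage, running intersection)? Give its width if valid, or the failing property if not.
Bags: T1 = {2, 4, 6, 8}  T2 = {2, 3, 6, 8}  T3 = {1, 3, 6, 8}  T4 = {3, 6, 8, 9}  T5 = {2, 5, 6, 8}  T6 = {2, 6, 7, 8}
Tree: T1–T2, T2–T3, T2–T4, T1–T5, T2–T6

A tree decomposition must satisfy three properties: every vertex lies in some bag; for every edge, both endpoints lie together in some bag; and for every vertex, the bags containing it form a connected subtree. Here vertex 0 appears in no bag, so the decomposition is invalid.

No — vertex 0 appears in no bag.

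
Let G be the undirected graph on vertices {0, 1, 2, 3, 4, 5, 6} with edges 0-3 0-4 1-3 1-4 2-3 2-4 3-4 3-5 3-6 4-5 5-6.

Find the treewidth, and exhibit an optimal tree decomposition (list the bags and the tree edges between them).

Treewidth 2.
One such decomposition:
Bags: B1 = {3, 4, 5}  B2 = {2, 3, 4}  B3 = {3, 5, 6}  B4 = {0, 3, 4}  B5 = {1, 3, 4}
Tree: B1–B2, B1–B3, B1–B4, B1–B5

The largest bag has 3 vertices, giving width 2; this decomposition certifies tw(G) ≤ 2. On the other hand G contains the 3-clique {0, 3, 4}. A clique must lie in a single bag of any decomposition, so no decomposition can have width below 2. Therefore the treewidth is 2.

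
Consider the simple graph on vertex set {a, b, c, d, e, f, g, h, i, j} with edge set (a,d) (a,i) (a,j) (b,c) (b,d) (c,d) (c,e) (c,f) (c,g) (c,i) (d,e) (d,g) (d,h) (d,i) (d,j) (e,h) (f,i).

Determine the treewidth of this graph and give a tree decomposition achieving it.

The largest bag has 3 vertices, giving width 2; this decomposition certifies tw(G) ≤ 2. For the lower bound, the 3 vertices {a, d, j} are pairwise adjacent, and any tree decomposition puts a clique entirely inside one bag — forcing width ≥ 2. Therefore the treewidth is 2.

Treewidth 2.
One optimal decomposition is:
Bags: B1 = {c, d, i}  B2 = {b, c, d}  B3 = {c, d, e}  B4 = {a, d, i}  B5 = {c, f, i}  B6 = {c, d, g}  B7 = {d, e, h}  B8 = {a, d, j}
Tree: B1–B2, B2–B3, B1–B4, B1–B5, B2–B6, B3–B7, B4–B8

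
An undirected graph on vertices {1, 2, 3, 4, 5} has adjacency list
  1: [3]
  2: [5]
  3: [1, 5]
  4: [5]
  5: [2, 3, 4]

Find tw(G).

A width-1 tree decomposition is:
Bags: B1 = {2, 5}  B2 = {3, 5}  B3 = {1, 3}  B4 = {4, 5}
Tree: B1–B2, B2–B3, B2–B4
Each bag holds 2 vertices, so the decomposition has width 1, which upper-bounds the treewidth. G has an edge, so its treewidth is at least 1. Hence tw(G) = 1 exactly.

1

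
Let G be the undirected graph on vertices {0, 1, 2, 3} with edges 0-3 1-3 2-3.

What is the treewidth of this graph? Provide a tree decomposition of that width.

Treewidth 1.
Bags: B1 = {0, 3}  B2 = {2, 3}  B3 = {1, 3}
Tree: B1–B2, B2–B3

The largest bag has 2 vertices, giving width 1; this decomposition certifies tw(G) ≤ 1. G has an edge, so its treewidth is at least 1. Therefore the treewidth is 1.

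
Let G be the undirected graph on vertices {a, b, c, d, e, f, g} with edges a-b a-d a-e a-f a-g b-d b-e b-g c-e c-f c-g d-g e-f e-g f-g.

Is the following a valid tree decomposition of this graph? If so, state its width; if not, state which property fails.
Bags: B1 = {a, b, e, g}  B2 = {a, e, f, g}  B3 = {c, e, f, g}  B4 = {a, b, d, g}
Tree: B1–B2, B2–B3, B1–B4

Yes; width 3.

Vertex coverage: the bags together contain {a, b, c, d, e, f, g}, the full vertex set. Edge coverage: each edge of G has both endpoints in at least one bag. Running intersection: for every vertex, the bags containing it form a connected subtree. All three properties hold, so this is a valid tree decomposition of width max|bag| − 1 = 3, and hence tw(G) ≤ 3.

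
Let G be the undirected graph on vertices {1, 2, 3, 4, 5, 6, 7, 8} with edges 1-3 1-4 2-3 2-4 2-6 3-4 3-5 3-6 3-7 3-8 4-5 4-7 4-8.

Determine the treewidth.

2

A width-2 tree decomposition is:
Bags: B1 = {2, 3, 4}  B2 = {3, 4, 5}  B3 = {1, 3, 4}  B4 = {3, 4, 8}  B5 = {2, 3, 6}  B6 = {3, 4, 7}
Tree: B1–B2, B2–B3, B1–B4, B1–B5, B1–B6
Every bag has size at most 3, so the width is 3 − 1 = 2 and tw(G) ≤ 2. Conversely, {1, 3, 4} is a clique of size 3, and the vertices of any clique must share a bag in every tree decomposition; so some bag has ≥ 3 vertices and tw(G) ≥ 2. Combining the bounds, tw(G) = 2.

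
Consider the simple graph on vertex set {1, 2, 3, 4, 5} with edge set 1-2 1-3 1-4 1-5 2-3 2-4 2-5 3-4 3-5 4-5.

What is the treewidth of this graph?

A width-4 tree decomposition is:
Bags: B1 = {1, 2, 3, 4, 5}
Tree: (single bag)
With just one bag of size 5, the width is 5 − 1 = 4, so tw(G) ≤ 4. Conversely, {1, 2, 3, 4, 5} is a clique of size 5, and the vertices of any clique must share a bag in every tree decomposition; so some bag has ≥ 5 vertices and tw(G) ≥ 4. Therefore the treewidth is 4.

4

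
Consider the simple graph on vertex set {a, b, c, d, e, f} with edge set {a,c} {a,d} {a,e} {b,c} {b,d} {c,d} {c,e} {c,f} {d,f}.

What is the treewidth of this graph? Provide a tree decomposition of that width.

Treewidth 2.
Bags: B1 = {c, d, f}  B2 = {a, c, d}  B3 = {a, c, e}  B4 = {b, c, d}
Tree: B1–B2, B2–B3, B1–B4

Every bag has size at most 3, so the width is 3 − 1 = 2 and tw(G) ≤ 2. For the lower bound, the 3 vertices {a, c, d} are pairwise adjacent, and any tree decomposition puts a clique entirely inside one bag — forcing width ≥ 2. The upper and lower bounds meet at 2, so that is the treewidth.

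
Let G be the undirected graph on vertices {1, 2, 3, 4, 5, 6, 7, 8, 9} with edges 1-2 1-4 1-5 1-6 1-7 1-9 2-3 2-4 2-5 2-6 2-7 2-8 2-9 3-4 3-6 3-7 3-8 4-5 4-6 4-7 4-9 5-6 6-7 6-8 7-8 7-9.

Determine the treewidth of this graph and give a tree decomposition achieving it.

Treewidth 4.
One optimal decomposition is:
Bags: B1 = {1, 2, 4, 6, 7}  B2 = {1, 2, 4, 7, 9}  B3 = {2, 3, 4, 6, 7}  B4 = {2, 3, 6, 7, 8}  B5 = {1, 2, 4, 5, 6}
Tree: B1–B2, B1–B3, B3–B4, B1–B5

Every bag has size at most 5, so the width is 5 − 1 = 4 and tw(G) ≤ 4. On the other hand G contains the 5-clique {2, 3, 6, 7, 8}. A clique must lie in a single bag of any decomposition, so no decomposition can have width below 4. Therefore the treewidth is 4.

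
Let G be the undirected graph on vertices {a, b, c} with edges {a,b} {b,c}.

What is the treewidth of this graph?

A width-1 tree decomposition is:
Bags: B1 = {b, c}  B2 = {a, b}
Tree: B1–B2
Each bag holds 2 vertices, so the decomposition has width 1, which upper-bounds the treewidth. Since G has at least one edge (e.g. c–b), it is not an edgeless graph, so tw(G) ≥ 1. Hence tw(G) = 1 exactly.

1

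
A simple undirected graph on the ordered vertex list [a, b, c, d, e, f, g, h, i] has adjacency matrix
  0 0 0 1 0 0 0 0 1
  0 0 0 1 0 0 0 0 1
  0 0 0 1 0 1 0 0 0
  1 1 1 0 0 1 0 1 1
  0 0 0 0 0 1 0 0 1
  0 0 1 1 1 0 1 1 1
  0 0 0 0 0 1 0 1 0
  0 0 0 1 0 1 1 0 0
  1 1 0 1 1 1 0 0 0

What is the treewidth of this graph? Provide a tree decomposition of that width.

Treewidth 2.
One such decomposition:
Bags: B1 = {c, d, f}  B2 = {d, f, h}  B3 = {f, g, h}  B4 = {d, f, i}  B5 = {b, d, i}  B6 = {e, f, i}  B7 = {a, d, i}
Tree: B1–B2, B2–B3, B1–B4, B4–B5, B4–B6, B5–B7

Every bag has size at most 3, so the width is 3 − 1 = 2 and tw(G) ≤ 2. Conversely, {a, d, i} is a clique of size 3, and the vertices of any clique must share a bag in every tree decomposition; so some bag has ≥ 3 vertices and tw(G) ≥ 2. Hence tw(G) = 2 exactly.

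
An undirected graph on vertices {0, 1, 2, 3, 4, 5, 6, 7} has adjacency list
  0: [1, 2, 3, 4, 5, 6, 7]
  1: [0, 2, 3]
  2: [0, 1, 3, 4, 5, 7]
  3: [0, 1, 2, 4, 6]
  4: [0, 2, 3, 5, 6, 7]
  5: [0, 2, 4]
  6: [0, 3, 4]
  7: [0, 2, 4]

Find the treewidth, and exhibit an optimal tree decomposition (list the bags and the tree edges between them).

Treewidth 3.
One such decomposition:
Bags: B1 = {0, 2, 3, 4}  B2 = {0, 3, 4, 6}  B3 = {0, 1, 2, 3}  B4 = {0, 2, 4, 5}  B5 = {0, 2, 4, 7}
Tree: B1–B2, B1–B3, B1–B4, B4–B5

The largest bag has 4 vertices, giving width 3; this decomposition certifies tw(G) ≤ 3. Conversely, {0, 1, 2, 3} is a clique of size 4, and the vertices of any clique must share a bag in every tree decomposition; so some bag has ≥ 4 vertices and tw(G) ≥ 3. Therefore the treewidth is 3.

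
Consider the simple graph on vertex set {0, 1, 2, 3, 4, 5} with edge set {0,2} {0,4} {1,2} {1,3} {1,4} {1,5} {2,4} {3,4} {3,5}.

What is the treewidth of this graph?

A width-2 tree decomposition is:
Bags: B1 = {0, 2, 4}  B2 = {1, 2, 4}  B3 = {1, 3, 4}  B4 = {1, 3, 5}
Tree: B1–B2, B2–B3, B3–B4
Each bag holds 3 vertices, so the decomposition has width 2, which upper-bounds the treewidth. For the lower bound, the 3 vertices {0, 2, 4} are pairwise adjacent, and any tree decomposition puts a clique entirely inside one bag — forcing width ≥ 2. Hence tw(G) = 2 exactly.

2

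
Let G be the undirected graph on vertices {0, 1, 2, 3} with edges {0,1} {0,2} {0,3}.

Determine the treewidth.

1

A width-1 tree decomposition is:
Bags: B1 = {0, 3}  B2 = {0, 2}  B3 = {0, 1}
Tree: B1–B2, B1–B3
Every bag has size at most 2, so the width is 2 − 1 = 1 and tw(G) ≤ 1. Since G has at least one edge (e.g. 3–0), it is not an edgeless graph, so tw(G) ≥ 1. Hence tw(G) = 1 exactly.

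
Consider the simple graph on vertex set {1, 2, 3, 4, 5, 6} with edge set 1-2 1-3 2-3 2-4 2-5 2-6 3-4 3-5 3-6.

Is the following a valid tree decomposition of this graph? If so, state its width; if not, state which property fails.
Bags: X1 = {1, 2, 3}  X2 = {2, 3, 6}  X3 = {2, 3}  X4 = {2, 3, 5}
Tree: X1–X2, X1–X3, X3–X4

No — vertex 4 appears in no bag.

A tree decomposition must satisfy three properties: every vertex lies in some bag; for every edge, both endpoints lie together in some bag; and for every vertex, the bags containing it form a connected subtree. Here vertex 4 appears in no bag, so the decomposition is invalid.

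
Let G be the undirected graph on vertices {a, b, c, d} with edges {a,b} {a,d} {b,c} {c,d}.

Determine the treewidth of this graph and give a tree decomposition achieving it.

Each bag holds 3 vertices, so the decomposition has width 2, which upper-bounds the treewidth. Since c–d–a–b–c is a cycle in G, G is not acyclic. Forests are exactly the graphs of treewidth ≤ 1, so tw(G) ≥ 2. Hence tw(G) = 2 exactly.

Treewidth 2.
One optimal decomposition is:
Bags: B1 = {a, c, d}  B2 = {a, b, c}
Tree: B1–B2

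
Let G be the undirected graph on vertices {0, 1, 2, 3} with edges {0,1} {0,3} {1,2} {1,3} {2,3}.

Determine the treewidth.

2

A width-2 tree decomposition is:
Bags: B1 = {0, 1, 3}  B2 = {1, 2, 3}
Tree: B1–B2
Each bag holds 3 vertices, so the decomposition has width 2, which upper-bounds the treewidth. On the other hand G contains the 3-clique {0, 1, 3}. A clique must lie in a single bag of any decomposition, so no decomposition can have width below 2. Combining the bounds, tw(G) = 2.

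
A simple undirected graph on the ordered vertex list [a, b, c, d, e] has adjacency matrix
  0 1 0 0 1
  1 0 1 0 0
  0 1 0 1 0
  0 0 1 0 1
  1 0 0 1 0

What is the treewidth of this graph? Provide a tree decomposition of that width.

Treewidth 2.
One such decomposition:
Bags: B1 = {b, c, d}  B2 = {a, b, d}  B3 = {a, d, e}
Tree: B1–B2, B2–B3

Each bag holds 3 vertices, so the decomposition has width 2, which upper-bounds the treewidth. The edges d–c–b–a–e–d form a cycle, so G is not a tree and its treewidth is at least 2. Combining the bounds, tw(G) = 2.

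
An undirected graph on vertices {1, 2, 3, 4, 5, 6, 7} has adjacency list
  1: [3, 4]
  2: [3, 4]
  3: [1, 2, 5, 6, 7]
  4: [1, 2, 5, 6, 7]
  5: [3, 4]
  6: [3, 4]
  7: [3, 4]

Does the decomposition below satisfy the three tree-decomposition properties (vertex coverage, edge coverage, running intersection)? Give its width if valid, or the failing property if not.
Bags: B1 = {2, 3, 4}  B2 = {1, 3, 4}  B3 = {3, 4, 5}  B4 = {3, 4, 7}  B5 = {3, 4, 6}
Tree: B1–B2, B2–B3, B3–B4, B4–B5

Vertex coverage: the bags together contain {1, 2, 3, 4, 5, 6, 7}, the full vertex set. Edge coverage: each edge of G has both endpoints in at least one bag. Running intersection: for every vertex, the bags containing it form a connected subtree. All three properties hold, so this is a valid tree decomposition of width max|bag| − 1 = 2, and hence tw(G) ≤ 2.

Yes; width 2.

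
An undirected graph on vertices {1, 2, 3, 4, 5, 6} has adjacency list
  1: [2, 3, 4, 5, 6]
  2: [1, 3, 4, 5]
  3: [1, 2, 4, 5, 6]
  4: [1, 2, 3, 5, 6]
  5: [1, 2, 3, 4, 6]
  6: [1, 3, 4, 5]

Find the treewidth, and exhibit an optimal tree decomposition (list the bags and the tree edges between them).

Every bag has size at most 5, so the width is 5 − 1 = 4 and tw(G) ≤ 4. On the other hand G contains the 5-clique {1, 2, 3, 4, 5}. A clique must lie in a single bag of any decomposition, so no decomposition can have width below 4. Hence tw(G) = 4 exactly.

Treewidth 4.
One such decomposition:
Bags: B1 = {1, 2, 3, 4, 5}  B2 = {1, 3, 4, 5, 6}
Tree: B1–B2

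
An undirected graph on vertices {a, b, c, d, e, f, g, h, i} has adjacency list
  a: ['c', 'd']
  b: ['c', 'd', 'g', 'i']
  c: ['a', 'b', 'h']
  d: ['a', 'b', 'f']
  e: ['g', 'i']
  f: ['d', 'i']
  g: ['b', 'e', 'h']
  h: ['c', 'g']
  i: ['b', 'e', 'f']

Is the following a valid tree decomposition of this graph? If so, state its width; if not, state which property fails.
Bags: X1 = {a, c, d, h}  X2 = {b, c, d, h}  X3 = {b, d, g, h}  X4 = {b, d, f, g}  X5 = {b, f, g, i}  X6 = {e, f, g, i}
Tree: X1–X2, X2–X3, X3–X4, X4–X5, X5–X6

Yes; width 3.

Every vertex of G appears in some bag (union = {a, b, c, d, e, f, g, h, i}); every edge is covered by a bag; and for each vertex v the set of bags containing v is connected in the bag tree. The decomposition is therefore valid. The largest bag has 4 vertices, so the width is 3.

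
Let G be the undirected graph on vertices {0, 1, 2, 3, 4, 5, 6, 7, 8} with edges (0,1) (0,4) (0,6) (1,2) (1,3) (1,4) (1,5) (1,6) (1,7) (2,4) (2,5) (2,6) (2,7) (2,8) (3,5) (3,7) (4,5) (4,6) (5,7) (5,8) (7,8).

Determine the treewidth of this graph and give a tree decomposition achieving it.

Each bag holds 4 vertices, so the decomposition has width 3, which upper-bounds the treewidth. On the other hand G contains the 4-clique {2, 5, 7, 8}. A clique must lie in a single bag of any decomposition, so no decomposition can have width below 3. Combining the bounds, tw(G) = 3.

Treewidth 3.
Bags: B1 = {1, 2, 4, 6}  B2 = {1, 2, 4, 5}  B3 = {0, 1, 4, 6}  B4 = {1, 2, 5, 7}  B5 = {1, 3, 5, 7}  B6 = {2, 5, 7, 8}
Tree: B1–B2, B1–B3, B2–B4, B4–B5, B4–B6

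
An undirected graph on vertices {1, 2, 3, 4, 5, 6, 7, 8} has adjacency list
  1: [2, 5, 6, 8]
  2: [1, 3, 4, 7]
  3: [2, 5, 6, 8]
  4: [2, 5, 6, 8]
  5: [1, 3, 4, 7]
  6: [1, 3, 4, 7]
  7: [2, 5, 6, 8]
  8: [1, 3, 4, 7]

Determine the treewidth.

A width-4 tree decomposition is:
Bags: B1 = {1, 3, 4, 6, 7}  B2 = {1, 3, 4, 7, 8}  B3 = {1, 3, 4, 5, 7}  B4 = {1, 2, 3, 4, 7}
Tree: B1–B2, B2–B3, B3–B4
Every bag has size at most 5, so the width is 5 − 1 = 4 and tw(G) ≤ 4. For the lower bound: the 5 vertex sets {1,6}, {3,8}, {4,5}, {7}, {2} are disjoint, each induces a connected subgraph, and every pair is joined by at least one edge of G. Contracting each set to a single vertex therefore yields K_{5} as a minor, and since treewidth is minor-monotone, tw(G) ≥ tw(K_{5}) = 4. Combining the bounds, tw(G) = 4.

4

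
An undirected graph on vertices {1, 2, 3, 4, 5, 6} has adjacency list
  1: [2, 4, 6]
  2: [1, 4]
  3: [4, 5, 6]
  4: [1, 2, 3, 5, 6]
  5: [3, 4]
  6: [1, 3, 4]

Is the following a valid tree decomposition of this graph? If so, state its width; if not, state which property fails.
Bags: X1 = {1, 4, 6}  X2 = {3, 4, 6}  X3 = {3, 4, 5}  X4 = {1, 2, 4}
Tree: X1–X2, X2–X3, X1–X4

Yes; width 2.

Vertex coverage: the bags together contain {1, 2, 3, 4, 5, 6}, the full vertex set. Edge coverage: each edge of G has both endpoints in at least one bag. Running intersection: for every vertex, the bags containing it form a connected subtree. All three properties hold, so this is a valid tree decomposition of width max|bag| − 1 = 2, and hence tw(G) ≤ 2.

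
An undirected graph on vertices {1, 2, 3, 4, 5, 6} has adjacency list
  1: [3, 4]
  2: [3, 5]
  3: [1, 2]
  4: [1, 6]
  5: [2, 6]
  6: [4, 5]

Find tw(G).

2

A width-2 tree decomposition is:
Bags: B1 = {4, 5, 6}  B2 = {2, 4, 5}  B3 = {2, 3, 4}  B4 = {1, 3, 4}
Tree: B1–B2, B2–B3, B3–B4
Each bag holds 3 vertices, so the decomposition has width 2, which upper-bounds the treewidth. For the lower bound, G contains the cycle 4–6–5–2–3–1–4, so G is not a forest; only forests have treewidth ≤ 1, hence tw(G) ≥ 2. Combining the bounds, tw(G) = 2.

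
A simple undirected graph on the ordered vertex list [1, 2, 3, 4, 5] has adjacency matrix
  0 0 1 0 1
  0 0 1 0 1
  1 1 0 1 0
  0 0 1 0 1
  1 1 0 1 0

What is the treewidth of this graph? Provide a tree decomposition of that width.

Every bag has size at most 3, so the width is 3 − 1 = 2 and tw(G) ≤ 2. The edges 3–4–5–1–3 form a cycle, so G is not a tree and its treewidth is at least 2. Therefore the treewidth is 2.

Treewidth 2.
One such decomposition:
Bags: B1 = {3, 4, 5}  B2 = {1, 3, 5}  B3 = {2, 3, 5}
Tree: B1–B2, B2–B3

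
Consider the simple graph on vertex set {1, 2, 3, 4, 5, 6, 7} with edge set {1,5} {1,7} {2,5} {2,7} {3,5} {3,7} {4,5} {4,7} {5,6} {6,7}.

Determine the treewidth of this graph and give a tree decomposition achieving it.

The largest bag has 3 vertices, giving width 2; this decomposition certifies tw(G) ≤ 2. For the lower bound, G contains the cycle 5–6–7–2–5, so G is not a forest; only forests have treewidth ≤ 1, hence tw(G) ≥ 2. Hence tw(G) = 2 exactly.

Treewidth 2.
One such decomposition:
Bags: B1 = {5, 6, 7}  B2 = {2, 5, 7}  B3 = {1, 5, 7}  B4 = {3, 5, 7}  B5 = {4, 5, 7}
Tree: B1–B2, B2–B3, B3–B4, B4–B5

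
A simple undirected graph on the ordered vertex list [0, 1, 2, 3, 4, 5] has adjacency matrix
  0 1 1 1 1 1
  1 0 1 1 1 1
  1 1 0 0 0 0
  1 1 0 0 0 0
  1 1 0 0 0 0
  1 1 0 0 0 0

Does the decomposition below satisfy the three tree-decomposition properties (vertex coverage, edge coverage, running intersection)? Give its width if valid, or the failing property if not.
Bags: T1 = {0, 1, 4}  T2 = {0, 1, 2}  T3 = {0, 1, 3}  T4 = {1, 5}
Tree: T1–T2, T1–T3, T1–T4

No — edge (0,5) lies in no bag.

A tree decomposition must satisfy three properties: every vertex lies in some bag; for every edge, both endpoints lie together in some bag; and for every vertex, the bags containing it form a connected subtree. Here edge (0,5) lies in no bag, so the decomposition is invalid.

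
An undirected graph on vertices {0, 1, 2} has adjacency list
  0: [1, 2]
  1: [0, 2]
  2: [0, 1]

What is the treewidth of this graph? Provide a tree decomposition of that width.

Treewidth 2.
One optimal decomposition is:
Bags: B1 = {0, 1, 2}
Tree: (single bag)

With just one bag of size 3, the width is 3 − 1 = 2, so tw(G) ≤ 2. For the lower bound, the 3 vertices {0, 1, 2} are pairwise adjacent, and any tree decomposition puts a clique entirely inside one bag — forcing width ≥ 2. Hence tw(G) = 2 exactly.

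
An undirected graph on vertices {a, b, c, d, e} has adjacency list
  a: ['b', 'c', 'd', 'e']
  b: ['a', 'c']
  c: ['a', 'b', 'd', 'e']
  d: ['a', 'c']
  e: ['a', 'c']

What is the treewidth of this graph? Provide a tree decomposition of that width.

Treewidth 2.
One optimal decomposition is:
Bags: B1 = {a, b, c}  B2 = {a, c, e}  B3 = {a, c, d}
Tree: B1–B2, B2–B3

Every bag has size at most 3, so the width is 3 − 1 = 2 and tw(G) ≤ 2. Conversely, {a, c, d} is a clique of size 3, and the vertices of any clique must share a bag in every tree decomposition; so some bag has ≥ 3 vertices and tw(G) ≥ 2. The upper and lower bounds meet at 2, so that is the treewidth.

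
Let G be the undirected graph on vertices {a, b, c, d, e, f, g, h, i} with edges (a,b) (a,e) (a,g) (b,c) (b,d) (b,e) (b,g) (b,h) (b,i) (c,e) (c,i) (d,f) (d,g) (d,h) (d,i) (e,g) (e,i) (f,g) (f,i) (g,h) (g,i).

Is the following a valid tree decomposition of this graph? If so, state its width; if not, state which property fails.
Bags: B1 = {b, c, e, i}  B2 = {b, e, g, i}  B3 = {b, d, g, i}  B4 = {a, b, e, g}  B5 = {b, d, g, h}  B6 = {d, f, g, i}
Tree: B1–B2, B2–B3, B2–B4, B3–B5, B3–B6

Checking the three conditions: (i) the bags cover all of {a, b, c, d, e, f, g, h, i}; (ii) for each edge, some bag contains both endpoints; (iii) the bags containing any fixed vertex form a subtree. All hold, so the decomposition is valid with width 4 − 1 = 3.

Yes; width 3.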